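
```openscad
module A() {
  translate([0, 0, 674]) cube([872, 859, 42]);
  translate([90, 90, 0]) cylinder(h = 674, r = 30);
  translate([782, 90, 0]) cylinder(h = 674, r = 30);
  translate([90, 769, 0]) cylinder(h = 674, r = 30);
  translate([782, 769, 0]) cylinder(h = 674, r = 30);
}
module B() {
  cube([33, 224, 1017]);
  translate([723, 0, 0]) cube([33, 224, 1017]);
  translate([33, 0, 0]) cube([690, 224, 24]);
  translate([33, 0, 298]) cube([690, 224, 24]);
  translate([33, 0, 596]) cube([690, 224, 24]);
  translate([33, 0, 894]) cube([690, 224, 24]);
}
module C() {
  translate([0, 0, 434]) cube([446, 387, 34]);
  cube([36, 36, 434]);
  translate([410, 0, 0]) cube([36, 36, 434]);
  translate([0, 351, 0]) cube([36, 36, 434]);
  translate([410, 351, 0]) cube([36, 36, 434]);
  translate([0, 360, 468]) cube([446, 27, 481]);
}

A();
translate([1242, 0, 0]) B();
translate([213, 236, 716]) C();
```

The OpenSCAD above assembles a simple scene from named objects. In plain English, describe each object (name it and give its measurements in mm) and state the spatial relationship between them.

A is a table with a 872×859 mm rectangular top, 42 mm thick, top surface at z = 716 mm, supported by four round legs of 60 mm diameter, each leg's bounding box inset 60 mm from the nearest pair of top edges, running from the floor.

B is a bookshelf 756 mm wide overall, 224 mm deep and 1017 mm tall. The two sides are 33 mm thick vertical panels. 4 horizontal shelves of 24 mm thickness span between the inner faces of the sides; the lowest shelf sits on the floor and shelves are stacked with a clear vertical gap of 274 mm between each pair.

C is a chair: 446×387 mm seat, 34 mm thick, top at z = 468 mm, on four 36 mm square corner legs flush with the seat edges. A 27 mm thick backrest slab spans the full seat width, extending 481 mm above the seat top, its back face flush with the seat's +y edge.

The bookshelf is on the floor beside the table on its +x side. The chair is on top of the table, centred.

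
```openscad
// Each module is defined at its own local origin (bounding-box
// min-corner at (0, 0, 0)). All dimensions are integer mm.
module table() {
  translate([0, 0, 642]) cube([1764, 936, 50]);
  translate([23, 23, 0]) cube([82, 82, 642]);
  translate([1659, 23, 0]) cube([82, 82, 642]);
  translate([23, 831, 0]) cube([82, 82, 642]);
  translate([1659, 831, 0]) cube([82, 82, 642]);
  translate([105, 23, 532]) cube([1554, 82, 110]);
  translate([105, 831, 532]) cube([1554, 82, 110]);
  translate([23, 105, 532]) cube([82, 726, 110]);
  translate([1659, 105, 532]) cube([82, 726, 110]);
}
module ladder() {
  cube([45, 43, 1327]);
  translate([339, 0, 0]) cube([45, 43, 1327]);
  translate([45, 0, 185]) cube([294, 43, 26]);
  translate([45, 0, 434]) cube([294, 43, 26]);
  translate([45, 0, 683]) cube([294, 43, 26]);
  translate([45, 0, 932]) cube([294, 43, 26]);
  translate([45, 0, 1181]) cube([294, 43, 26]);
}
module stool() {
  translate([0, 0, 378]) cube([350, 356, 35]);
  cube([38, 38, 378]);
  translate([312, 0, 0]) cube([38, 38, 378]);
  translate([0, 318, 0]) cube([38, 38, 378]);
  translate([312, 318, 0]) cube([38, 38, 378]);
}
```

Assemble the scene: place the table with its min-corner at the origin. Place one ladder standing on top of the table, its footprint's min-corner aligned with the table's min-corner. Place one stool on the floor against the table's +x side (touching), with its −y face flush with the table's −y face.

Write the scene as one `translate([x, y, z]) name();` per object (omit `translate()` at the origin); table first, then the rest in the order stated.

table();
translate([0, 0, 692]) ladder();
translate([1764, 0, 0]) stool();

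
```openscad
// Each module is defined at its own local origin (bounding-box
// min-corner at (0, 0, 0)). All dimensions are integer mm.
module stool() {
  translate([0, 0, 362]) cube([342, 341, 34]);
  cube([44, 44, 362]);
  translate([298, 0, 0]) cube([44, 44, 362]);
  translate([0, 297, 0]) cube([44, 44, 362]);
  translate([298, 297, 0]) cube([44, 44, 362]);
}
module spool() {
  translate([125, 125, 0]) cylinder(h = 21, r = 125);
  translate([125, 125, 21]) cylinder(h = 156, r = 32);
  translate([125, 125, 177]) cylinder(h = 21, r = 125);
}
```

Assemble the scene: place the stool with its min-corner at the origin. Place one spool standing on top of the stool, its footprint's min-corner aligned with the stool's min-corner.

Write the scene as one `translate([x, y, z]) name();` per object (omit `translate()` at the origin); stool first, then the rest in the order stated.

stool();
translate([0, 0, 396]) spool();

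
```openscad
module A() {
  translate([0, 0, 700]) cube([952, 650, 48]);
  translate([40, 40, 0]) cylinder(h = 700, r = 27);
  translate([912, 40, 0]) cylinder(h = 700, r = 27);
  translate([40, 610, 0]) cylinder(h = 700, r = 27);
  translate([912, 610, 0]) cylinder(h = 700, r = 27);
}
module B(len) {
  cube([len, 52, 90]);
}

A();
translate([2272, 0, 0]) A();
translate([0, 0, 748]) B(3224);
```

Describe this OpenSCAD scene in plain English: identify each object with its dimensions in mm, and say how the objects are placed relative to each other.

A is a rectangular dining table. The top is 952×650×48 mm with its upper surface at z = 748 mm. It stands on four round legs of 54 mm diameter, each leg's bounding box inset 13 mm from the nearest pair of top edges, running from the floor to the underside of the top.

B is a rectangular beam 3224 mm long (x), 52 mm deep (y), 90 mm thick (z).

The beam spans the tops of two tables placed 1320 mm apart, resting at z = 748 mm.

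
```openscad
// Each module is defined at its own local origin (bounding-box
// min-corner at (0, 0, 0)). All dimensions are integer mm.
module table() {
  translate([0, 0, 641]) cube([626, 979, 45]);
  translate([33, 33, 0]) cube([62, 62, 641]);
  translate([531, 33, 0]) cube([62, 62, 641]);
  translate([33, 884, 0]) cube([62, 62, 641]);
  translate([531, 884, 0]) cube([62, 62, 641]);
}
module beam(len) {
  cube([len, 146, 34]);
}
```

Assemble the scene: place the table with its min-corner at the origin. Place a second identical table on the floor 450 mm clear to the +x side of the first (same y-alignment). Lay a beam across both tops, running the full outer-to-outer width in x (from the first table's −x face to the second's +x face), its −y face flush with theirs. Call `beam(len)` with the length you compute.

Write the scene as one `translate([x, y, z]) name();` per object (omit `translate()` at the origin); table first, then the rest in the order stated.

table();
translate([1076, 0, 0]) table();
translate([0, 0, 686]) beam(1702);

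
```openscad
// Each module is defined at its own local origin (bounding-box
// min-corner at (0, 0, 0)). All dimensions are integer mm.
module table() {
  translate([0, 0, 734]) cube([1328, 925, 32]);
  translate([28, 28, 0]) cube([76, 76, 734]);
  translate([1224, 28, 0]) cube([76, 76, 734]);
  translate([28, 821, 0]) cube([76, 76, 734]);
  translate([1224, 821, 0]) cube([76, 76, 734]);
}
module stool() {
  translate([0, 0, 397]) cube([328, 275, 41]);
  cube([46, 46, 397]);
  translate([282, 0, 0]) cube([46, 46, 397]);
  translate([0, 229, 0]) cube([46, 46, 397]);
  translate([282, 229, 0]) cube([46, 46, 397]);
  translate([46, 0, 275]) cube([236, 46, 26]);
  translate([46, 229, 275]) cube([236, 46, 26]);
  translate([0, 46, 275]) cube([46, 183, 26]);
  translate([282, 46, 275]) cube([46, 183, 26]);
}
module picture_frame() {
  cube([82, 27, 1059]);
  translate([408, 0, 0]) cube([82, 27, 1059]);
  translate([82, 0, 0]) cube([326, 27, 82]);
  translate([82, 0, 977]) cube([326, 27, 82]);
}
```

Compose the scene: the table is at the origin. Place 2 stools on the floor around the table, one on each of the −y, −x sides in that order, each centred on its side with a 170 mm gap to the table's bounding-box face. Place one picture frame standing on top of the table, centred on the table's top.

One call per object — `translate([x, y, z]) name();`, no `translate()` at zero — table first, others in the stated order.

table();
translate([500, -445, 0]) stool();
translate([-498, 325, 0]) stool();
translate([419, 449, 766]) picture_frame();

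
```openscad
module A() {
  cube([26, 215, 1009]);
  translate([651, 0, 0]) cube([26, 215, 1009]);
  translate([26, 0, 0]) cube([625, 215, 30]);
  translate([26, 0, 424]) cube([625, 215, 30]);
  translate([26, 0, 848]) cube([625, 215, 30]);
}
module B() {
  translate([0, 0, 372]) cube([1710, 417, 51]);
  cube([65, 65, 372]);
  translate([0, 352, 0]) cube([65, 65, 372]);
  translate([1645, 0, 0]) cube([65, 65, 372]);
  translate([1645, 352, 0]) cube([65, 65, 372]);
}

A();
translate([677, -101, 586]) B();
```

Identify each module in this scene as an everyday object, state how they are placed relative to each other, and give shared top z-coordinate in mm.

A is a bookshelf. B is a bench. The bench is beside the bookshelf with their tops flush at z = 1009. The shared top z-coordinate is 1009 mm.

Both tops at z = 1009 mm.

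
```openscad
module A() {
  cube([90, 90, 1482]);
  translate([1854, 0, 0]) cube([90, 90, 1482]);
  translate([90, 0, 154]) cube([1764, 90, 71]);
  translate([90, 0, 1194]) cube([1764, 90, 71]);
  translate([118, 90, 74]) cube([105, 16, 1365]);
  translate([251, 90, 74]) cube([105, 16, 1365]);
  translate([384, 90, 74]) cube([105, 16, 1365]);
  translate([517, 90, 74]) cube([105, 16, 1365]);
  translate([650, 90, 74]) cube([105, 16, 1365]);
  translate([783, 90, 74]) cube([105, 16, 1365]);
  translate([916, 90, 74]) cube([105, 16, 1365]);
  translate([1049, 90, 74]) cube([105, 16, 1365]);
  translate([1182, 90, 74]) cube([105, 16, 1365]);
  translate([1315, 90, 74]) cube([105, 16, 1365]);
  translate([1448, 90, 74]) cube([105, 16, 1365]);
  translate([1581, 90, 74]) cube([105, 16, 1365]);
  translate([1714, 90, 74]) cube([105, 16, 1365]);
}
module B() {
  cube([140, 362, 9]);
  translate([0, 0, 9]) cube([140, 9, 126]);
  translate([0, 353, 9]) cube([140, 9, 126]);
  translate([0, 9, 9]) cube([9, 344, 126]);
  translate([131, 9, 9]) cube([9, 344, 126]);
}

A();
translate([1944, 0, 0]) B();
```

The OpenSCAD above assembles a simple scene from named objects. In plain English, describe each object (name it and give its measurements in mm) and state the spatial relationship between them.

A is a fence section. Two 90×90 mm posts, 1482 mm tall, stand on the floor with a clear span of 1764 mm between their inner faces. Two horizontal rails of 90×71 mm section span the gap between the posts with their undersides at z = 154 mm and z = 1194 mm, flush with the posts' −y face. 13 pickets, each 105 mm wide, 16 mm thick and 1365 mm tall, are fixed to the +y face of the rails with their bottoms at z = 74 mm, evenly spaced across the span with equal gaps (rounded down to the nearest mm) at the −x end and between each pair — any rounding remainder accumulates at the +x end.

B is an open storage box with external size 140×362×135 mm and wall thickness 9 mm (the base is also 9 mm thick). The base covers the whole footprint; the four walls stand on the base, with the y-facing walls full-width and the x-facing walls fitting between their inner faces.

The open box is against the fence section's +x side, with their −y faces flush.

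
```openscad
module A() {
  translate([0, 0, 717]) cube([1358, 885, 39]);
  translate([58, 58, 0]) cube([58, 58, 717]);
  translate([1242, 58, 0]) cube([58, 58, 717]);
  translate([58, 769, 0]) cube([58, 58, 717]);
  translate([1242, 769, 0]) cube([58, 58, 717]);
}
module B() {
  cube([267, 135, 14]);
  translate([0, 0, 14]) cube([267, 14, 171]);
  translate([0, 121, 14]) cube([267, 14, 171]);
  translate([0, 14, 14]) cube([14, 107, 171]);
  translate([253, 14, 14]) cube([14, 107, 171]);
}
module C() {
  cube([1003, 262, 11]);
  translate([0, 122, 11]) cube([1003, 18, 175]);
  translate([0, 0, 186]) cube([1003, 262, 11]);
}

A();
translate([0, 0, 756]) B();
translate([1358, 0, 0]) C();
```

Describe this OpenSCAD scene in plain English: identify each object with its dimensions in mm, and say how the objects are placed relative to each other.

A is a table: top 1358 mm (x) × 885 mm (y), 39 mm thick, upper face at z = 756 mm, on four 58×58 mm square legs, each inset 58 mm from the nearest pair of top edges, running from z = 0 to the bottom of the top.

B is an open-topped rectangular box: outside dimensions 267×135×185 mm, with a uniform wall and base thickness of 14 mm. The base is a full 267×135 slab on the floor; four walls sit on top of the base. The front and back walls (the −y and +y sides) span the full width; the two side walls fit between them.

C is an I-beam lying along x, 1003 mm long. Overall section height 197 mm. Two flanges 262 mm wide (y) and 11 mm thick, one on the floor and one at the top; a web 18 mm thick runs between them, centred on the flange width.

The open box is on top of the table. The I-beam is against the table's +x side, with their −y faces flush.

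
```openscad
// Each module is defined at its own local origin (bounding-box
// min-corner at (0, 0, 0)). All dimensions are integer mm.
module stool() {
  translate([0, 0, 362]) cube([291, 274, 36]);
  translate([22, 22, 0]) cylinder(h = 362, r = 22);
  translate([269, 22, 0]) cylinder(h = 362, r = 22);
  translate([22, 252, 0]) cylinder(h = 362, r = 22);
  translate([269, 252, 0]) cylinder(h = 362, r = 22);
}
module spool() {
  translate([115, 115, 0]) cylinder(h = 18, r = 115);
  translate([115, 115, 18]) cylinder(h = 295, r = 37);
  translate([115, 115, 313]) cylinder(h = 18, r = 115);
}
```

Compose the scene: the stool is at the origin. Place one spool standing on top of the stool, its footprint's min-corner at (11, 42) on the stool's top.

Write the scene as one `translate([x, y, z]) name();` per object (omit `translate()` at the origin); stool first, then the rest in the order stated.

stool();
translate([11, 42, 398]) spool();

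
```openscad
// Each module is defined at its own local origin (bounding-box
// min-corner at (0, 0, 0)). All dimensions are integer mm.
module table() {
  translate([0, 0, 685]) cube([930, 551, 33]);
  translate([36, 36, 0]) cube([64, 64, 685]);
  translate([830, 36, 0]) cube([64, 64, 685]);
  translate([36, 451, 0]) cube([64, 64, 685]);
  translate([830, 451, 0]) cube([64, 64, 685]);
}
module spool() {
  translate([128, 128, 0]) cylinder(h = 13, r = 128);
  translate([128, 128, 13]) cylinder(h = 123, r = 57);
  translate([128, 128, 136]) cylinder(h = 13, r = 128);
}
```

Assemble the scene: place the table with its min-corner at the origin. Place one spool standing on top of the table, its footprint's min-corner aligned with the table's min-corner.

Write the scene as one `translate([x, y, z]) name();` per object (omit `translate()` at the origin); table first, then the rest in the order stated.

table();
translate([0, 0, 718]) spool();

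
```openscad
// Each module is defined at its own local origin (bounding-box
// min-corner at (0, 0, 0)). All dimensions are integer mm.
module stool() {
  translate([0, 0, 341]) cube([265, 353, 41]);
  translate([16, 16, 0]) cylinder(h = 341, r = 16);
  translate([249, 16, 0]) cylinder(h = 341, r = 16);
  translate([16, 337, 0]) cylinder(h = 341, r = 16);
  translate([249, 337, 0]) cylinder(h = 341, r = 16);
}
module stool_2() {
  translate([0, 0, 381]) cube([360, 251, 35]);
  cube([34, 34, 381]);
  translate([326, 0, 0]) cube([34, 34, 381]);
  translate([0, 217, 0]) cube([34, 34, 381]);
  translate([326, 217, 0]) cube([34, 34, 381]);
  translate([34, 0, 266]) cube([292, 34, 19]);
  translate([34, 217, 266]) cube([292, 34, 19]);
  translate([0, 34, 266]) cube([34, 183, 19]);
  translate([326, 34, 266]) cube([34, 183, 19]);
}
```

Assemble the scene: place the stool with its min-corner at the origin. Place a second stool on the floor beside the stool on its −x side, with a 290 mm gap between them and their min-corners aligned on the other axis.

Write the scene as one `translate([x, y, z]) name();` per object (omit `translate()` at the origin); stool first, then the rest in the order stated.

stool();
translate([-650, 0, 0]) stool_2();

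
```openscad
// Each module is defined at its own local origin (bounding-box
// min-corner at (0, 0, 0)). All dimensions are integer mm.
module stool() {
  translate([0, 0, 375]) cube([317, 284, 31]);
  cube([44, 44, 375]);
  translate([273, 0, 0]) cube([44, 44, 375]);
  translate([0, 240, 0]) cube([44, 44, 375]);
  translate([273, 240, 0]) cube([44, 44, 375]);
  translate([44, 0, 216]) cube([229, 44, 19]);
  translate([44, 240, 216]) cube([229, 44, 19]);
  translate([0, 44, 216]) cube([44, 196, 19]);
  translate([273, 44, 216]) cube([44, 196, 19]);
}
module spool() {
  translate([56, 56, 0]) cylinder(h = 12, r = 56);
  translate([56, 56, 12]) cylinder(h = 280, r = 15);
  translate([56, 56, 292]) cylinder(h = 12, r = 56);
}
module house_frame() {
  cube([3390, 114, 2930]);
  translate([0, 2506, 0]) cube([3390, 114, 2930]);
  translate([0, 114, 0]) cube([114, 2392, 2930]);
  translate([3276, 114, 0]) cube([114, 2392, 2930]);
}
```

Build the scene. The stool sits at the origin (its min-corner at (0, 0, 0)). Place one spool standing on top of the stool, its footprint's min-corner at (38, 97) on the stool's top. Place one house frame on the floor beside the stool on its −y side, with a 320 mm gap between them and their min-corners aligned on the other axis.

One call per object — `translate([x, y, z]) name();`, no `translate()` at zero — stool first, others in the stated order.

stool();
translate([38, 97, 406]) spool();
translate([0, -2940, 0]) house_frame();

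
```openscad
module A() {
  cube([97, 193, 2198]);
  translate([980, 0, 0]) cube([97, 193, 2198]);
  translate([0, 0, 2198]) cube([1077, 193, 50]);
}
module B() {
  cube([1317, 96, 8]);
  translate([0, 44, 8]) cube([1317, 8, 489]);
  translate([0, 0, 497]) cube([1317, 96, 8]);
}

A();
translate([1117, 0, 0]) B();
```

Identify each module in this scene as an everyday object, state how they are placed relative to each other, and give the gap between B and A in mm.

The I-beam's nearest face is 40 mm from the door frame's +x face.

A is a door frame. B is an I-beam. The I-beam is on the floor beside the door frame on its +x side. The gap between the I-beam and the door frame is 40 mm.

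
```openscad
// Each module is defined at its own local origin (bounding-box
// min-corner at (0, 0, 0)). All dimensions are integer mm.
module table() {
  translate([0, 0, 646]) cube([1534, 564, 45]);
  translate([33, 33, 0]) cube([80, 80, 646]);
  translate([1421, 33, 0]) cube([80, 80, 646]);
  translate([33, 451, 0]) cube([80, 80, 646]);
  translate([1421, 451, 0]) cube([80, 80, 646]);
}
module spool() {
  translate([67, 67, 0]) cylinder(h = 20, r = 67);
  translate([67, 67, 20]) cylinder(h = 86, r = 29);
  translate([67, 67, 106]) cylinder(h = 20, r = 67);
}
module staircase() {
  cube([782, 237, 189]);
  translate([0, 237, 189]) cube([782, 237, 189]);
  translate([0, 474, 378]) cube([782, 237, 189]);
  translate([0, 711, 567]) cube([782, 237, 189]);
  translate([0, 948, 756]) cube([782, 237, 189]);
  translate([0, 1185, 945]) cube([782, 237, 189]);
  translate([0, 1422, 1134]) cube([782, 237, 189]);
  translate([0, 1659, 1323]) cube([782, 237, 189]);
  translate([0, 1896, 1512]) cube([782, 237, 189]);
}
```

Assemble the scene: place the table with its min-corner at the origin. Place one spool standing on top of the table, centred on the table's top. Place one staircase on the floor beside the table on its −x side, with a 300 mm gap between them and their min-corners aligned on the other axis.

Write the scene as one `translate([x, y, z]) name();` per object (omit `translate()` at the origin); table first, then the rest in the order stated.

table();
translate([700, 215, 691]) spool();
translate([-1082, 0, 0]) staircase();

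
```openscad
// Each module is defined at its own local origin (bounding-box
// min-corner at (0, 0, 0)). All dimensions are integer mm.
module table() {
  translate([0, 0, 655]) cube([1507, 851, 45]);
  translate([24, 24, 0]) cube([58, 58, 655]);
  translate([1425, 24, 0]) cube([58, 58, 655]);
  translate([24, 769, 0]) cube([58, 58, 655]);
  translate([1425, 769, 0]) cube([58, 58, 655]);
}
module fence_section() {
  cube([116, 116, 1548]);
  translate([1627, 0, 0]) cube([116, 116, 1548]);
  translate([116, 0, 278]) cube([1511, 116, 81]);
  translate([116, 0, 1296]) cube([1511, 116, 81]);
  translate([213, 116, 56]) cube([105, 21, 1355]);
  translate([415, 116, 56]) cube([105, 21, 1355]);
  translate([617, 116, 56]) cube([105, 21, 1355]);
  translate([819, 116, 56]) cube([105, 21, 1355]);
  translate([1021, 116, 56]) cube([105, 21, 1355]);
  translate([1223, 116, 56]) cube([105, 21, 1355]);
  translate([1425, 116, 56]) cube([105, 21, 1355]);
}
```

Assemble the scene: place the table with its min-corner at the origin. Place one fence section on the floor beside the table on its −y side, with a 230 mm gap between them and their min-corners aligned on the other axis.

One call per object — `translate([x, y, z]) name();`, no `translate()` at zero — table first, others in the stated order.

table();
translate([0, -367, 0]) fence_section();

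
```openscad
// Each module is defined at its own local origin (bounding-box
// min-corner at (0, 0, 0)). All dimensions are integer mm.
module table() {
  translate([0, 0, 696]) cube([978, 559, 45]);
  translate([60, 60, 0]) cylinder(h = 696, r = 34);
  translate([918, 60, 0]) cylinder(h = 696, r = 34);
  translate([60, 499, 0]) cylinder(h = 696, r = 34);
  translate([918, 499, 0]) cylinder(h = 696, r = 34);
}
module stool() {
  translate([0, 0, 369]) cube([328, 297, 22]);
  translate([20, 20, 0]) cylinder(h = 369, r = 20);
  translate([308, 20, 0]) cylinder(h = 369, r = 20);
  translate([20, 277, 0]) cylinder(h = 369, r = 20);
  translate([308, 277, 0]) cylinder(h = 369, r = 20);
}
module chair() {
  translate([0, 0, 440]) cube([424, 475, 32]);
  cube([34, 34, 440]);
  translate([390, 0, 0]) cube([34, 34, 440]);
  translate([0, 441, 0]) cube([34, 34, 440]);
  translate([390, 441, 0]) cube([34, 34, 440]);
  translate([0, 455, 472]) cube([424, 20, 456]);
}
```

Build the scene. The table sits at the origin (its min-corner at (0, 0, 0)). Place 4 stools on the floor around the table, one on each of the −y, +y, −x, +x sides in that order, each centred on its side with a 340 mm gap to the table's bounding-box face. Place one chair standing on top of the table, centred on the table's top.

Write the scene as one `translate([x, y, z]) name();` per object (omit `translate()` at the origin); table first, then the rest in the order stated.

table();
translate([325, -637, 0]) stool();
translate([325, 899, 0]) stool();
translate([-668, 131, 0]) stool();
translate([1318, 131, 0]) stool();
translate([277, 42, 741]) chair();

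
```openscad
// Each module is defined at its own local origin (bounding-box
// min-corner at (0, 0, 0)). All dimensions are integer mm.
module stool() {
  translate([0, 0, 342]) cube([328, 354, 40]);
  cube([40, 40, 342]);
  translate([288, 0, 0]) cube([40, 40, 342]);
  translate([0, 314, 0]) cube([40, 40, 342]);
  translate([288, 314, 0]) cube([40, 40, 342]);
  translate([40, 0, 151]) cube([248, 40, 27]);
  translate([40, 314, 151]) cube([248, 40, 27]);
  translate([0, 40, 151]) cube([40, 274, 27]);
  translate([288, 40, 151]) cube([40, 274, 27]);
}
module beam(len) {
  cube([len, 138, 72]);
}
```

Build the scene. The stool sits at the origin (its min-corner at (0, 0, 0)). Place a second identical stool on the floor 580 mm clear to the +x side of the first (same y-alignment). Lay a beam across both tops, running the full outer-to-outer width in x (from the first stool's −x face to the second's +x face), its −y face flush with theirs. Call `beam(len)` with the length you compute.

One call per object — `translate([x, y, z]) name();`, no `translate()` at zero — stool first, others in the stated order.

stool();
translate([908, 0, 0]) stool();
translate([0, 0, 382]) beam(1236);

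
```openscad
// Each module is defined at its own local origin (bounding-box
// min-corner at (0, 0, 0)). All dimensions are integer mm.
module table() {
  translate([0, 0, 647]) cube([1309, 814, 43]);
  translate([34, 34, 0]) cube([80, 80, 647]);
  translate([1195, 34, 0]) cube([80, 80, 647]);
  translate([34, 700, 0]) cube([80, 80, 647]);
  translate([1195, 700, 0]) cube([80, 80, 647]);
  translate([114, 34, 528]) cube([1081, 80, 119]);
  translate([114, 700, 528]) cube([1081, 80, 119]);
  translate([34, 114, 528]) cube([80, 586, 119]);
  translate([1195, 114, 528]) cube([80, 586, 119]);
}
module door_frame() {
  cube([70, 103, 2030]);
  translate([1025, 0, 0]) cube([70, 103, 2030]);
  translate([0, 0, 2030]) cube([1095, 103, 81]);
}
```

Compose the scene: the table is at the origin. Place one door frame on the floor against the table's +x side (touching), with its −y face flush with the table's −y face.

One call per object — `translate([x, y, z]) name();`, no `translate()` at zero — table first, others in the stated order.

table();
translate([1309, 0, 0]) door_frame();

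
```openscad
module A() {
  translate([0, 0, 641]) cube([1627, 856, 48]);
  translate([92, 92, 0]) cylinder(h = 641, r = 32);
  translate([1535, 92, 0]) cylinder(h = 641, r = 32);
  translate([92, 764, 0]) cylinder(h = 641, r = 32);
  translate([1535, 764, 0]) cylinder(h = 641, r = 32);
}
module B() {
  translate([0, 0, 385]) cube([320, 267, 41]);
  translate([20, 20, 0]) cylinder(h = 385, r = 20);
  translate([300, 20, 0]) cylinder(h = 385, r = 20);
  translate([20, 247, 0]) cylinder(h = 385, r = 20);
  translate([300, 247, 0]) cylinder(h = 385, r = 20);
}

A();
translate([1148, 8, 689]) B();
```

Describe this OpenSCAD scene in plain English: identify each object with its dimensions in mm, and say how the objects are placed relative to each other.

A is a table with a 1627×856 mm rectangular top, 48 mm thick, top surface at z = 689 mm, supported by four round legs of 64 mm diameter, each leg's bounding box inset 60 mm from the nearest pair of top edges, running from the floor.

B is a four-legged stool. The seat is 320×267 mm, 41 mm thick, top at z = 426 mm. It stands on four round legs, each 40 mm in diameter, from z = 0 to the seat underside, each leg's axis is inset half a diameter from the nearest pair of seat edges (so the leg's bounding box is flush with the corner).

The stool is on top of the table.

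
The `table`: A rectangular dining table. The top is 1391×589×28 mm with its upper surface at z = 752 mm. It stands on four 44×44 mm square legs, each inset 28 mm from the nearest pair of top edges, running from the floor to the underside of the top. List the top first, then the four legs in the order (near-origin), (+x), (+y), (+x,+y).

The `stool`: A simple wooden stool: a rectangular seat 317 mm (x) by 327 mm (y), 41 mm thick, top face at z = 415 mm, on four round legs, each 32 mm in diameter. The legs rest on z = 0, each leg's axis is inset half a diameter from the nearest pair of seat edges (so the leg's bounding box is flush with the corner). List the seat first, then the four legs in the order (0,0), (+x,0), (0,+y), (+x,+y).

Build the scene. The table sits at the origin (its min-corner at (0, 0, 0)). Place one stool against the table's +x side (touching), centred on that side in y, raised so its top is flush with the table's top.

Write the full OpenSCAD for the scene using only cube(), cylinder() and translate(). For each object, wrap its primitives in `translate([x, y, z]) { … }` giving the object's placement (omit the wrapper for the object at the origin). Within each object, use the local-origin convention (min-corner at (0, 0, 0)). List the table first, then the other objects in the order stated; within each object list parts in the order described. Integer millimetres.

translate([0, 0, 724]) cube([1391, 589, 28]);
translate([28, 28, 0]) cube([44, 44, 724]);
translate([1319, 28, 0]) cube([44, 44, 724]);
translate([28, 517, 0]) cube([44, 44, 724]);
translate([1319, 517, 0]) cube([44, 44, 724]);
translate([1391, 131, 337]) {
  translate([0, 0, 374]) cube([317, 327, 41]);
  translate([16, 16, 0]) cylinder(h = 374, r = 16);
  translate([301, 16, 0]) cylinder(h = 374, r = 16);
  translate([16, 311, 0]) cylinder(h = 374, r = 16);
  translate([301, 311, 0]) cylinder(h = 374, r = 16);
}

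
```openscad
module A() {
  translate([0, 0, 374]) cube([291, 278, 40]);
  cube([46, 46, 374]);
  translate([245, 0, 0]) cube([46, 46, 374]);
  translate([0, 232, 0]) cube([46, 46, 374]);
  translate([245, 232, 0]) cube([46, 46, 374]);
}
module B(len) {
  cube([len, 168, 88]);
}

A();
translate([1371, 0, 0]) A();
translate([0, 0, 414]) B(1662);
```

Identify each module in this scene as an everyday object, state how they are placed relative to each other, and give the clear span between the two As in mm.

Second stool starts at x = 1371; first ends at x = 291; clear span = 1371 − 291 = 1080 mm.

A is a stool. B is a beam. A beam spans the tops of two stools. The clear span between the two stools is 1080 mm.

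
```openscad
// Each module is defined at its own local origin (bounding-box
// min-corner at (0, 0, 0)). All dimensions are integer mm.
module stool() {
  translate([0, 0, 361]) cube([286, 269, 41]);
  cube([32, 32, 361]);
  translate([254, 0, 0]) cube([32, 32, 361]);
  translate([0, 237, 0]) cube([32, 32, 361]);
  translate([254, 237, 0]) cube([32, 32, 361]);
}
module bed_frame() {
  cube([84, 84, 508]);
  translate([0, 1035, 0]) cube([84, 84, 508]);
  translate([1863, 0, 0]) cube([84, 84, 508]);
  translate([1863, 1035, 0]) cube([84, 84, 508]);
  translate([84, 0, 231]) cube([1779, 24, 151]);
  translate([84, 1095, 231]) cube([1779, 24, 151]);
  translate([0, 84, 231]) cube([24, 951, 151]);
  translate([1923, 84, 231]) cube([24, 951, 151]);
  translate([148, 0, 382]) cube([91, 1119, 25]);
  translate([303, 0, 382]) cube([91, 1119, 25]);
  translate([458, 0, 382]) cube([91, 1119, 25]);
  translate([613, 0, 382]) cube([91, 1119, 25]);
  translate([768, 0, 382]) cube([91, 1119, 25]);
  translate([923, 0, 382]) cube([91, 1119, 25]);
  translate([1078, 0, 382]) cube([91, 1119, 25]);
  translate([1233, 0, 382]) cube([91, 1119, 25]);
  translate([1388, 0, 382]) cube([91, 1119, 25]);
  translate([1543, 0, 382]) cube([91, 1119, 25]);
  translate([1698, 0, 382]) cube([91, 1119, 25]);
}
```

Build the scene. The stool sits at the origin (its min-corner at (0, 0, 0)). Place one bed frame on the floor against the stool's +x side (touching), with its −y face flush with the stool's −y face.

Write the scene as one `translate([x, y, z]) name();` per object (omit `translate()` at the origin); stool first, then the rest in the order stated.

stool();
translate([286, 0, 0]) bed_frame();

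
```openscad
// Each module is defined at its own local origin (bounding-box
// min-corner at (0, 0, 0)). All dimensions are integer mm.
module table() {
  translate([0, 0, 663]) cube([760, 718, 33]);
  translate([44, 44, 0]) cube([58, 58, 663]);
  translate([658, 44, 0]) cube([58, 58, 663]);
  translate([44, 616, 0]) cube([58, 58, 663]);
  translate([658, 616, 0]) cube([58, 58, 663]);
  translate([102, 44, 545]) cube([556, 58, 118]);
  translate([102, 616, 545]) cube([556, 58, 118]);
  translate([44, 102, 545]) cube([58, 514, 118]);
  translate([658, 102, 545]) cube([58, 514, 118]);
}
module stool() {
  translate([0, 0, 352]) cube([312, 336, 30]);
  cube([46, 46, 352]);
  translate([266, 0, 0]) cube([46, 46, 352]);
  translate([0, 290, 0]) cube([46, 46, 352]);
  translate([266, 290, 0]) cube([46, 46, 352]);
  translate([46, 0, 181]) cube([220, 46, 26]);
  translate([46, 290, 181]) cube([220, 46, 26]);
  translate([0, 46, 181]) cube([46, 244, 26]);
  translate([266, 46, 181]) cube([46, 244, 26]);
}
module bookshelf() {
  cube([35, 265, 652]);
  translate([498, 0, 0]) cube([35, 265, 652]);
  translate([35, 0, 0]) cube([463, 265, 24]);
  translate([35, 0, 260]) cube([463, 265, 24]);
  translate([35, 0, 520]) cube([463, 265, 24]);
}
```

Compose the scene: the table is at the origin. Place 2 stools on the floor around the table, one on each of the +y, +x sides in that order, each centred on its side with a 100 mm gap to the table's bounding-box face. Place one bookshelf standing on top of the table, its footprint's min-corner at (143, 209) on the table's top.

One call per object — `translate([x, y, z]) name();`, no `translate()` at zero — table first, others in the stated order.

table();
translate([224, 818, 0]) stool();
translate([860, 191, 0]) stool();
translate([143, 209, 696]) bookshelf();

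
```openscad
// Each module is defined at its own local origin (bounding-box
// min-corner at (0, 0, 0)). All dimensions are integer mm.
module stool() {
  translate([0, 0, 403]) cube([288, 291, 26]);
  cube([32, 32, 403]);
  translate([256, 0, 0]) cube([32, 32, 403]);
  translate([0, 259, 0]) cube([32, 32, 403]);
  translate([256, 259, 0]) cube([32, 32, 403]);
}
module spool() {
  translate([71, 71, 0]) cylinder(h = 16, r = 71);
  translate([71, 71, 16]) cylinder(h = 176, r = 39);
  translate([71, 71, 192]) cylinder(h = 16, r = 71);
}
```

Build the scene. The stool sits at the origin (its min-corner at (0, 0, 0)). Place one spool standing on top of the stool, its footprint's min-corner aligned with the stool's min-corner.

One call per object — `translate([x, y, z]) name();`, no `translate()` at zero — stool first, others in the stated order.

stool();
translate([0, 0, 429]) spool();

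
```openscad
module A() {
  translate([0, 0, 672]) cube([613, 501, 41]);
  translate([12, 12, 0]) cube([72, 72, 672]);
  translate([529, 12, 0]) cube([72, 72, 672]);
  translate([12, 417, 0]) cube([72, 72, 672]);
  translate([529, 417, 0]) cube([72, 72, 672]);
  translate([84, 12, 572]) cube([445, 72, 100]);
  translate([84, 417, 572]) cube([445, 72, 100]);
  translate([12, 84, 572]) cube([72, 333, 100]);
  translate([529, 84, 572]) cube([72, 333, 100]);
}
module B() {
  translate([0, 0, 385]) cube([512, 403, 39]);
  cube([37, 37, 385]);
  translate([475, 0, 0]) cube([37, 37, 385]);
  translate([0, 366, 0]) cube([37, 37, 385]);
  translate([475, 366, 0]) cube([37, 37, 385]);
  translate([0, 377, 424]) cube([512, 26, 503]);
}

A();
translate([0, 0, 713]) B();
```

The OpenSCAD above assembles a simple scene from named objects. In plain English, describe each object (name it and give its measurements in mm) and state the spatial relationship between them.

A is a table: top 613 mm (x) × 501 mm (y), 41 mm thick, upper face at z = 713 mm, on four 72×72 mm square legs, each inset 12 mm from the nearest pair of top edges, running from z = 0 to the bottom of the top. Four apron rails, 72 mm thick and 100 mm tall, run between adjacent legs with their top edges flush with the underside of the top and their outer faces flush with the legs' outer faces.

B is a chair. The seat is a 512×403×39 mm slab with its top at z = 424 mm, on four 37×37 mm corner legs (flush with the seat edges, standing on z = 0). A flat backrest 26 mm thick, 503 mm tall, spans the full seat width and rises from the seat top along its +y edge, rear face flush with the rear of the seat.

The chair is on top of the table.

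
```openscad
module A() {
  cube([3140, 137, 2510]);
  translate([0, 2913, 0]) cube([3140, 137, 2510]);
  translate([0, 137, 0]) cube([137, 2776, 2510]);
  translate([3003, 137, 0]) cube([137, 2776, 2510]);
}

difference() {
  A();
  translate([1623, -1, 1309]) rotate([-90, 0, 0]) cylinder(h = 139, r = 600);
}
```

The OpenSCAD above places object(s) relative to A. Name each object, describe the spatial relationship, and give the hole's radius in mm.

The subtracted cylinder has r = 600 mm.

A is a house frame. The house frame has a circular hole through its front wall. The hole's radius is 600 mm.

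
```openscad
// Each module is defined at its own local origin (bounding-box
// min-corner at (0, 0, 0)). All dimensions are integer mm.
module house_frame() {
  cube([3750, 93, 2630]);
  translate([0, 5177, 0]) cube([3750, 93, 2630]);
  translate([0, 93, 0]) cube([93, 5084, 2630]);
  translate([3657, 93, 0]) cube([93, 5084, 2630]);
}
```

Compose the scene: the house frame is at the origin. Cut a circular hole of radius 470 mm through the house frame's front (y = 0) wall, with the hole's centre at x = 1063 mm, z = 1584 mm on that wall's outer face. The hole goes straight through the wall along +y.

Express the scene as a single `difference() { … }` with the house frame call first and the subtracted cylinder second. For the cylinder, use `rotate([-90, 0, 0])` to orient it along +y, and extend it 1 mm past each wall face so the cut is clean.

difference() {
  house_frame();
  translate([1063, -1, 1584]) rotate([-90, 0, 0]) cylinder(h = 95, r = 470);
}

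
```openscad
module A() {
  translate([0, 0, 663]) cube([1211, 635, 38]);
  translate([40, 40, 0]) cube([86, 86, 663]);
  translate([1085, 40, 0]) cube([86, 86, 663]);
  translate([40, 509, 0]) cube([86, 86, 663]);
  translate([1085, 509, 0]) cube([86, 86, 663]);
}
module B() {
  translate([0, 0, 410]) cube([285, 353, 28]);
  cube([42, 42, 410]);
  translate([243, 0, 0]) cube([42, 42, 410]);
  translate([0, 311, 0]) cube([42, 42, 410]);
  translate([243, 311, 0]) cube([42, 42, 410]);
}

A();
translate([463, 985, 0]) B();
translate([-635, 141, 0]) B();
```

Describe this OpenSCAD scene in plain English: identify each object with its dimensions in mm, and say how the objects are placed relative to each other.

A is a rectangular dining table. The top is 1211×635×38 mm with its upper surface at z = 701 mm. It stands on four 86×86 mm square legs, each inset 40 mm from the nearest pair of top edges, running from the floor to the underside of the top.

B is a simple wooden stool: a rectangular seat 285 mm (x) by 353 mm (y), 28 mm thick, top face at z = 438 mm, on four square legs, each 42×42 mm in cross-section. The legs rest on z = 0, each flush with a corner of the seat.

Two stools sit around the table at the +y, −x sides.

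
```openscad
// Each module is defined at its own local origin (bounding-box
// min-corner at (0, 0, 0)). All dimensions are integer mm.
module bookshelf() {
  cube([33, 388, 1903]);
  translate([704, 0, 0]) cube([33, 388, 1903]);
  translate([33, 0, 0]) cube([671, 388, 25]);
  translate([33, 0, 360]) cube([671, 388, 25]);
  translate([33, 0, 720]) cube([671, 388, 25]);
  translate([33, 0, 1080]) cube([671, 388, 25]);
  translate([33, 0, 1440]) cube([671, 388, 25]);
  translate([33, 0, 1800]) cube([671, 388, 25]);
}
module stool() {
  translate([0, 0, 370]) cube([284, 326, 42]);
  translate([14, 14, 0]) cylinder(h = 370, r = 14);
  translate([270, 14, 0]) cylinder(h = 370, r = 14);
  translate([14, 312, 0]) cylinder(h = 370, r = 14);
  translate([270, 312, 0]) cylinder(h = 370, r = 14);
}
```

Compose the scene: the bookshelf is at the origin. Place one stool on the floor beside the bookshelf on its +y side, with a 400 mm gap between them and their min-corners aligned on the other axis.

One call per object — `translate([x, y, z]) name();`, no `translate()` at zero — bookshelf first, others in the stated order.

bookshelf();
translate([0, 788, 0]) stool();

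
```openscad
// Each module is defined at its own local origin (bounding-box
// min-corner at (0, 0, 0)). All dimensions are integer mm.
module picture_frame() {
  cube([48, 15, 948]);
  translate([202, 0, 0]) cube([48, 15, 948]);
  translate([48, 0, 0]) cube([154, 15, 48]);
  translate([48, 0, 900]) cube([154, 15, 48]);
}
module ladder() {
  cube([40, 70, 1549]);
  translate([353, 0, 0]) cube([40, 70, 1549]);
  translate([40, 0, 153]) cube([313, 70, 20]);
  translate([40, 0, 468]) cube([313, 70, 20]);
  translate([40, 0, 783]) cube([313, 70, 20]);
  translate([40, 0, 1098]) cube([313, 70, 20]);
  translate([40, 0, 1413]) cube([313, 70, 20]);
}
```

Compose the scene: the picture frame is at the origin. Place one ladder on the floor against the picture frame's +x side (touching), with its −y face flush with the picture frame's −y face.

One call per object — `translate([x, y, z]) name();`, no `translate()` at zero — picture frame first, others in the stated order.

picture_frame();
translate([250, 0, 0]) ladder();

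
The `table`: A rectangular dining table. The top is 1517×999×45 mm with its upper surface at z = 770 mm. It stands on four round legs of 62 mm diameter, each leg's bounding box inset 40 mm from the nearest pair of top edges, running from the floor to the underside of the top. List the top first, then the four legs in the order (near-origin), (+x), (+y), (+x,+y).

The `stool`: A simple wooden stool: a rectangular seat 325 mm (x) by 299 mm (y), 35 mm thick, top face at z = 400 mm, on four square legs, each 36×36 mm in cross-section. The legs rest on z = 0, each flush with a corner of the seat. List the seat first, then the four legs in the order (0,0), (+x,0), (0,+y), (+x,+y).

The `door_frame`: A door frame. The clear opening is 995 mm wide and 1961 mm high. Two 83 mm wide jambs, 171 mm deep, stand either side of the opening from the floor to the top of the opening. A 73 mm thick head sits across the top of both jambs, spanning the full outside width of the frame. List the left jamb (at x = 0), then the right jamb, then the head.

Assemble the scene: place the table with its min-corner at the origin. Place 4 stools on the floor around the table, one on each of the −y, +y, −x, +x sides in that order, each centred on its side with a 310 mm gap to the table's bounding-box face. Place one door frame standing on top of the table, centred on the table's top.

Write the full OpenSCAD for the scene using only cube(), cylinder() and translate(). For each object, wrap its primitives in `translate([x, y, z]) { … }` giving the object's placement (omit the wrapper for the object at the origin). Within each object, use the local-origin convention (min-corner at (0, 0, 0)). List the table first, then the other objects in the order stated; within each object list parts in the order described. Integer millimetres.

translate([0, 0, 725]) cube([1517, 999, 45]);
translate([71, 71, 0]) cylinder(h = 725, r = 31);
translate([1446, 71, 0]) cylinder(h = 725, r = 31);
translate([71, 928, 0]) cylinder(h = 725, r = 31);
translate([1446, 928, 0]) cylinder(h = 725, r = 31);
translate([596, -609, 0]) {
  translate([0, 0, 365]) cube([325, 299, 35]);
  cube([36, 36, 365]);
  translate([289, 0, 0]) cube([36, 36, 365]);
  translate([0, 263, 0]) cube([36, 36, 365]);
  translate([289, 263, 0]) cube([36, 36, 365]);
}
translate([596, 1309, 0]) {
  translate([0, 0, 365]) cube([325, 299, 35]);
  cube([36, 36, 365]);
  translate([289, 0, 0]) cube([36, 36, 365]);
  translate([0, 263, 0]) cube([36, 36, 365]);
  translate([289, 263, 0]) cube([36, 36, 365]);
}
translate([-635, 350, 0]) {
  translate([0, 0, 365]) cube([325, 299, 35]);
  cube([36, 36, 365]);
  translate([289, 0, 0]) cube([36, 36, 365]);
  translate([0, 263, 0]) cube([36, 36, 365]);
  translate([289, 263, 0]) cube([36, 36, 365]);
}
translate([1827, 350, 0]) {
  translate([0, 0, 365]) cube([325, 299, 35]);
  cube([36, 36, 365]);
  translate([289, 0, 0]) cube([36, 36, 365]);
  translate([0, 263, 0]) cube([36, 36, 365]);
  translate([289, 263, 0]) cube([36, 36, 365]);
}
translate([178, 414, 770]) {
  cube([83, 171, 1961]);
  translate([1078, 0, 0]) cube([83, 171, 1961]);
  translate([0, 0, 1961]) cube([1161, 171, 73]);
}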